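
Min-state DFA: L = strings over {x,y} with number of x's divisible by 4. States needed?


Track (count of x) mod 4: states 0..3, accept at 0
Minimal DFA: 4 states


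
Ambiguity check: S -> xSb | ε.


balanced x^n…b^n: each string has a unique parse
Unambiguous


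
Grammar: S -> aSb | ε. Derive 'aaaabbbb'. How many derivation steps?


Derivation: S => aSb => aaSbb => aaaSbbb => aaaaSbbbb => aaaabbbb
Steps: 5


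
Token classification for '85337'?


Pattern: digits only
Type: INTEGER_LITERAL


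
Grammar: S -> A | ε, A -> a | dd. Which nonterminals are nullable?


A nonterminal is nullable iff some alternative derives ε (directly, or every symbol in it is nullable)
Nullable: {S}


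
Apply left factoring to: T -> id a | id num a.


Common prefix: 'id'
Factored: T -> id T', T' -> a | num a


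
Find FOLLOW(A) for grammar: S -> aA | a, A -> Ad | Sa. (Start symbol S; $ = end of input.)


$ ∈ FOLLOW(S). For each A -> αBβ: add FIRST(β)\{ε} to FOLLOW(B); if β nullable, add FOLLOW(A).
FOLLOW(A) = {$, a, d}


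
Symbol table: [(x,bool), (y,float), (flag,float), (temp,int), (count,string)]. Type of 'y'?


Lookup 'y' → type float


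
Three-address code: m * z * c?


Break into single-operator statements:
t1 = m * z
t2 = t1 * c


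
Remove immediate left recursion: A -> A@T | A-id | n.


Left-recursive alternatives: A@T, A-id; non-recursive: n
Introduce A': A -> nA', A' -> @TA' | -idA' | ε


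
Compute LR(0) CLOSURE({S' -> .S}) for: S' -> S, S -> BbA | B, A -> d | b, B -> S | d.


Start: S' -> .S
For each item with dot before a nonterminal B, add B -> .γ for every B-production
Closure: [S' -> .S, S -> .BbA, S -> .B, B -> .S, B -> .d]


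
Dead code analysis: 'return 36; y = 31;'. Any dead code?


statement follows a return and is unreachable
Dead: 'y = 31'


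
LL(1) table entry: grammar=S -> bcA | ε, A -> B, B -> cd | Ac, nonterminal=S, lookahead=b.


For [S, b]: 'b' ∈ FIRST(bcA)
Entry: S -> bcA


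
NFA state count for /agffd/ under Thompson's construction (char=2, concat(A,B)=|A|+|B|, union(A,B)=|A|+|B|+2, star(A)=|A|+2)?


Syntax tree has 5 char leaf(s), 0 union(s), 0 star(s)
chars contribute 5×2 = 10; each union adds +2; each star adds +2
Total: 10 + 0 + 0 = 10 states


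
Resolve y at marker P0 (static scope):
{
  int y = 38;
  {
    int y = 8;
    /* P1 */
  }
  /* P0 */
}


y declared in the same block as P0
y = 38


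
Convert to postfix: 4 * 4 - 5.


Left to right (same or higher precedence on left)
Postfix: 4 4 * 5 -


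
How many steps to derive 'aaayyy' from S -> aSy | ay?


Derivation: S => aSy => aaSyy => aaayyy
Steps: 3


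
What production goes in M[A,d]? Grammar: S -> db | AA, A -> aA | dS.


For [A, d]: 'd' ∈ FIRST(dS)
Entry: A -> dS


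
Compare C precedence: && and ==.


'==' is equality (level 6); '&&' is logical AND (level 2)
Higher level binds tighter
'==' has higher precedence than '&&'


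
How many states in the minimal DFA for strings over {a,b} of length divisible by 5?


Track length mod 5: states 0..4, accept at 0
Minimal DFA: 5 states


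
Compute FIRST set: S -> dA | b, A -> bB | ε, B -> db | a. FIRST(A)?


Per alternative of A: FIRST(bB) = {b}; FIRST(ε) = {ε}
FIRST(A) = {b, ε}


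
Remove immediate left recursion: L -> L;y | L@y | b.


Left-recursive alternatives: L;y, L@y; non-recursive: b
Introduce L': L -> bL', L' -> ;yL' | @yL' | ε


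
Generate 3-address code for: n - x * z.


Break into single-operator statements:
t1 = x * z
t2 = n - t1


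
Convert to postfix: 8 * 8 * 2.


Left to right (same or higher precedence on left)
Postfix: 8 8 * 2 *


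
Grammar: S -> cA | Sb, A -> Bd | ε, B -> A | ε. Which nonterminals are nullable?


A nonterminal is nullable iff some alternative derives ε (directly, or every symbol in it is nullable)
Nullable: {A, B}


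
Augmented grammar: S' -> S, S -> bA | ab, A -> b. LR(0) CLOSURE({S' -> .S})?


Start: S' -> .S
For each item with dot before a nonterminal B, add B -> .γ for every B-production
Closure: [S' -> .S, S -> .bA, S -> .ab]


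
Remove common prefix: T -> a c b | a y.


Common prefix: 'a'
Factored: T -> a T', T' -> c b | y


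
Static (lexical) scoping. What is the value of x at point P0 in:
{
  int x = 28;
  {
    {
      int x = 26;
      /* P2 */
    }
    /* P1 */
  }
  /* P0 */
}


x declared in the same block as P0
x = 28


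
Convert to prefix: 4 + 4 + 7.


left-to-right (same/higher precedence on left): tree is (+ (+ 4 4) 7)
Prefix: + + 4 4 7


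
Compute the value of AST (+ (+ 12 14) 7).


Evaluate inner: (+ 12 14) = 26
Evaluate root: (+ 26 7) = 33
Result: 33


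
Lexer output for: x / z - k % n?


Scan left to right, longest-match per lexeme
Tokens: ID(x), OP(/), ID(z), OP(-), ID(k), OP(%), ID(n)


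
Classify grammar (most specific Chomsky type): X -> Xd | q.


Left-linear: every RHS is a terminal or one nonterminal followed by a terminal
Classification: Type 3 (Regular)


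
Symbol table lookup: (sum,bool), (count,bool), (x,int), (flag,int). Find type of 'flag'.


Lookup 'flag' → type int


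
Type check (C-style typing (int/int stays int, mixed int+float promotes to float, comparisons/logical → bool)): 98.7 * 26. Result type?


Operand types: float * int
Rule: mixed int/float promotes to float; int/int stays int
Result type: float


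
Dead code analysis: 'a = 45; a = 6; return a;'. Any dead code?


first assignment to a is overwritten before any read
Dead: 'a = 45'


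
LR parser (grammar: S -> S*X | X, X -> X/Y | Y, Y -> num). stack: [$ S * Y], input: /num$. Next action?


'Y' (not preceded by X/) is the handle for X -> Y
Action: reduce (X -> Y)


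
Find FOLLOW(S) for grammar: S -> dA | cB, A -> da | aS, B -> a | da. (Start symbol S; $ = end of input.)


$ ∈ FOLLOW(S). For each A -> αBβ: add FIRST(β)\{ε} to FOLLOW(B); if β nullable, add FOLLOW(A).
FOLLOW(S) = {$}


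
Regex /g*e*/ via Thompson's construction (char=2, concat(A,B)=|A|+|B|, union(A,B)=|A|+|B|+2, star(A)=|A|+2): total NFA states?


Syntax tree has 2 char leaf(s), 0 union(s), 2 star(s)
chars contribute 2×2 = 4; each union adds +2; each star adds +2
Total: 4 + 0 + 4 = 8 states


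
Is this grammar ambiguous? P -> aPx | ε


balanced a^n…x^n: each string has a unique parse
Unambiguous


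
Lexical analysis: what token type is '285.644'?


Pattern: digits with a decimal point
Type: FLOAT_LITERAL


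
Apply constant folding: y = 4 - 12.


4 - 12 = -8 at compile time
Optimized: y = -8


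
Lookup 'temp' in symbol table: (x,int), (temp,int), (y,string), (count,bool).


Lookup 'temp' → type int


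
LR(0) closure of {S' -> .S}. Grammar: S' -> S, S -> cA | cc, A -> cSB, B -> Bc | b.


Start: S' -> .S
For each item with dot before a nonterminal B, add B -> .γ for every B-production
Closure: [S' -> .S, S -> .cA, S -> .cc]


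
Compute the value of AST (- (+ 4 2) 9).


Evaluate inner: (+ 4 2) = 6
Evaluate root: (- 6 9) = -3
Result: -3


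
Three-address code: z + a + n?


Break into single-operator statements:
t1 = z + a
t2 = t1 + n


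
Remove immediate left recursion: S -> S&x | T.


Left-recursive alternatives: S&x; non-recursive: T
Introduce S': S -> TS', S' -> &xS' | ε


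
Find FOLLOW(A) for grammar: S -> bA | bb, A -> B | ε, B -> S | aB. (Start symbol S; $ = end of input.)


$ ∈ FOLLOW(S). For each A -> αBβ: add FIRST(β)\{ε} to FOLLOW(B); if β nullable, add FOLLOW(A).
FOLLOW(A) = {$}


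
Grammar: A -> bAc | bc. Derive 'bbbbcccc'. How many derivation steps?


Derivation: A => bAc => bbAcc => bbbAccc => bbbbcccc
Steps: 4


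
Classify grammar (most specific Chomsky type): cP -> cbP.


LHS has context (more than one symbol) and |LHS| ≤ |RHS|
Classification: Type 1 (Context-Sensitive)


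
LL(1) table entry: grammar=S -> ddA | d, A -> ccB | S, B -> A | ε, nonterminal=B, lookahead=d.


For [B, d]: 'd' ∈ FIRST(A)
Entry: B -> A


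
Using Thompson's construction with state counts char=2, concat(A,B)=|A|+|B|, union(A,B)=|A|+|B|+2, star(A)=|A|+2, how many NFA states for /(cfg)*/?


Syntax tree has 3 char leaf(s), 0 union(s), 1 star(s)
chars contribute 3×2 = 6; each union adds +2; each star adds +2
Total: 6 + 0 + 2 = 8 states


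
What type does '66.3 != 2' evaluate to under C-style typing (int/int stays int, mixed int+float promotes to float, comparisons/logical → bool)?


Operand types: float != int
Rule: comparison yields bool
Result type: bool


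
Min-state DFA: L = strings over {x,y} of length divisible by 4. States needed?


Track length mod 4: states 0..3, accept at 0
Minimal DFA: 4 states


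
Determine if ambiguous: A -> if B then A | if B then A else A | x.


dangling else: 'if B then if B then x else x' parses two ways
Ambiguous


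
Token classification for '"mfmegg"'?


Pattern: double-quoted sequence
Type: STRING_LITERAL


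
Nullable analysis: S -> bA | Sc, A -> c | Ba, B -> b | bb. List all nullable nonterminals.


A nonterminal is nullable iff some alternative derives ε (directly, or every symbol in it is nullable)
Nullable: {}


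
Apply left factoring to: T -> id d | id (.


Common prefix: 'id'
Factored: T -> id T', T' -> d | (


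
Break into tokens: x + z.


Scan left to right, longest-match per lexeme
Tokens: ID(x), OP(+), ID(z)


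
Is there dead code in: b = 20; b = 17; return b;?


first assignment to b is overwritten before any read
Dead: 'b = 20'


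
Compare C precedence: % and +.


'%' is multiplicative (level 10); '+' is additive (level 9)
Higher level binds tighter
'%' has higher precedence than '+'


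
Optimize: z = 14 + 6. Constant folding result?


14 + 6 = 20 at compile time
Optimized: z = 20


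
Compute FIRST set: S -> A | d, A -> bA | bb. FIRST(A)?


Per alternative of A: FIRST(bA) = {b}; FIRST(bb) = {b}
FIRST(A) = {b}


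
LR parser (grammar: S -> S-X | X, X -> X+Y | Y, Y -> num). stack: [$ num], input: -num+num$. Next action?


'num' on top is the handle for Y -> num
Action: reduce (Y -> num)


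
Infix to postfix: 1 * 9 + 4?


Left to right (same or higher precedence on left)
Postfix: 1 9 * 4 +


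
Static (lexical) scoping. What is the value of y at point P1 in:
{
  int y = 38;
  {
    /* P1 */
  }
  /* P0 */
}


P1's block does not declare y; resolves to the enclosing declaration at depth 0
y = 38


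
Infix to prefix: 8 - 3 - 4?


left-to-right (same/higher precedence on left): tree is (- (- 8 3) 4)
Prefix: - - 8 3 4


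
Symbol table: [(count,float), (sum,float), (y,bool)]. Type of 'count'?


Lookup 'count' → type float


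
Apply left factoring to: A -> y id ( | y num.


Common prefix: 'y'
Factored: A -> y A', A' -> id ( | num


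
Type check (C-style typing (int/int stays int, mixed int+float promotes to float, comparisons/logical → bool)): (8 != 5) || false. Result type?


Operand types: bool || bool
Rule: logical operators take bool operands and yield bool
Result type: bool


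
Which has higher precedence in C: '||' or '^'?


'^' is bitwise XOR (level 4); '||' is logical OR (level 1)
Higher level binds tighter
'^' has higher precedence than '||'


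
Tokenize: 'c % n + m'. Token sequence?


Scan left to right, longest-match per lexeme
Tokens: ID(c), OP(%), ID(n), OP(+), ID(m)


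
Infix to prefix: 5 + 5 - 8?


left-to-right (same/higher precedence on left): tree is (- (+ 5 5) 8)
Prefix: - + 5 5 8


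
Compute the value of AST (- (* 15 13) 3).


Evaluate inner: (* 15 13) = 195
Evaluate root: (- 195 3) = 192
Result: 192


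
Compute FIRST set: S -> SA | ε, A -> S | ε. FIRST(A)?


Per alternative of A: FIRST(S) = {ε}; FIRST(ε) = {ε}
FIRST(A) = {ε}


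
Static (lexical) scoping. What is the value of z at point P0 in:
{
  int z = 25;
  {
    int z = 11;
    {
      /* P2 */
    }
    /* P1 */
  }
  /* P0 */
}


z declared in the same block as P0
z = 25


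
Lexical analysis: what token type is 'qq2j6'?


Pattern: letter/underscore followed by alphanumerics, not a keyword
Type: IDENTIFIER


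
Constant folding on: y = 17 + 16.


17 + 16 = 33 at compile time
Optimized: y = 33


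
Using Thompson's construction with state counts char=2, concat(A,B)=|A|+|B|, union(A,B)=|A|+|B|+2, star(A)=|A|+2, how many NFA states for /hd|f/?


Syntax tree has 3 char leaf(s), 1 union(s), 0 star(s)
chars contribute 3×2 = 6; each union adds +2; each star adds +2
Total: 6 + 2 + 0 = 8 states


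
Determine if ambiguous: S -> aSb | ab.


balanced a^n…b^n: each string has a unique parse
Unambiguous


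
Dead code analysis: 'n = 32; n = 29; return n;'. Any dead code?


first assignment to n is overwritten before any read
Dead: 'n = 32'


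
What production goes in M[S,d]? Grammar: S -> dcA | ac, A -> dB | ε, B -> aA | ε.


For [S, d]: 'd' ∈ FIRST(dcA)
Entry: S -> dcA


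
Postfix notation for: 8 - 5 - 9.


Left to right (same or higher precedence on left)
Postfix: 8 5 - 9 -


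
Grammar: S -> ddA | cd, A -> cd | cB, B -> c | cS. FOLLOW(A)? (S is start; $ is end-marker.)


$ ∈ FOLLOW(S). For each A -> αBβ: add FIRST(β)\{ε} to FOLLOW(B); if β nullable, add FOLLOW(A).
FOLLOW(A) = {$}


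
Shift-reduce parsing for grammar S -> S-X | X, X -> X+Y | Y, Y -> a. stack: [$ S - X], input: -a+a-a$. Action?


handle 'S-X' on top; lookahead ∈ FOLLOW(S) = {-, $}
Action: reduce (S -> S-X)


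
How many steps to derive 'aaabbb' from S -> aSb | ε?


Derivation: S => aSb => aaSbb => aaaSbbb => aaabbb
Steps: 4


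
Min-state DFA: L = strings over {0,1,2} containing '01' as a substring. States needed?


KMP-style automaton: 2 progress states + 1 absorbing accept = 3
Minimal DFA: 3 states


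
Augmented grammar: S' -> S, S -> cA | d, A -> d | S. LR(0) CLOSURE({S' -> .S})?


Start: S' -> .S
For each item with dot before a nonterminal B, add B -> .γ for every B-production
Closure: [S' -> .S, S -> .cA, S -> .d]


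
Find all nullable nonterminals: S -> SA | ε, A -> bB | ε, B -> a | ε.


A nonterminal is nullable iff some alternative derives ε (directly, or every symbol in it is nullable)
Nullable: {A, B, S}


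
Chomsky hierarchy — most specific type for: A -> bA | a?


Right-linear: every RHS is a terminal or a terminal followed by one nonterminal
Classification: Type 3 (Regular)


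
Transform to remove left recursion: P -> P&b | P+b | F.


Left-recursive alternatives: P&b, P+b; non-recursive: F
Introduce P': P -> FP', P' -> &bP' | +bP' | ε


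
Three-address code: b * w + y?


Break into single-operator statements:
t1 = b * w
t2 = t1 + y


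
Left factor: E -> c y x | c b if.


Common prefix: 'c'
Factored: E -> c E', E' -> y x | b if


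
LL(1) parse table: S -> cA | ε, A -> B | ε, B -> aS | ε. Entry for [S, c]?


For [S, c]: 'c' ∈ FIRST(cA)
Entry: S -> cA


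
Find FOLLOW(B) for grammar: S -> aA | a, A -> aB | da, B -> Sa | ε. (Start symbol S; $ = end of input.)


$ ∈ FOLLOW(S). For each A -> αBβ: add FIRST(β)\{ε} to FOLLOW(B); if β nullable, add FOLLOW(A).
FOLLOW(B) = {$, a}


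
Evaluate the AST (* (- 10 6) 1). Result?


Evaluate inner: (- 10 6) = 4
Evaluate root: (* 4 1) = 4
Result: 4


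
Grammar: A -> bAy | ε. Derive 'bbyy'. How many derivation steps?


Derivation: A => bAy => bbAyy => bbyy
Steps: 3


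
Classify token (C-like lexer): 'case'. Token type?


Pattern: reserved word
Type: KEYWORD


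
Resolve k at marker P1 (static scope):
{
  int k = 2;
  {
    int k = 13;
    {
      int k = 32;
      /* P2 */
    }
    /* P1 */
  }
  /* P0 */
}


k declared in the same block as P1
k = 13


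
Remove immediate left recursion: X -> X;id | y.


Left-recursive alternatives: X;id; non-recursive: y
Introduce X': X -> yX', X' -> ;idX' | ε


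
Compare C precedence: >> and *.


'*' is multiplicative (level 10); '>>' is shift (level 8)
Higher level binds tighter
'*' has higher precedence than '>>'


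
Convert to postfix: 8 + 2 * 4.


* has higher precedence, evaluate 2*4 first
Postfix: 8 2 4 * +


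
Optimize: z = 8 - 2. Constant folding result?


8 - 2 = 6 at compile time
Optimized: z = 6


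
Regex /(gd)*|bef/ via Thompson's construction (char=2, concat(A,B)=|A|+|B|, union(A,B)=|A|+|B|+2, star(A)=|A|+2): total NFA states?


Syntax tree has 5 char leaf(s), 1 union(s), 1 star(s)
chars contribute 5×2 = 10; each union adds +2; each star adds +2
Total: 10 + 2 + 2 = 14 states


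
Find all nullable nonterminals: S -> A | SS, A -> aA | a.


A nonterminal is nullable iff some alternative derives ε (directly, or every symbol in it is nullable)
Nullable: {}


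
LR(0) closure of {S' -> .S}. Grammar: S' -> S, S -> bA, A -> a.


Start: S' -> .S
For each item with dot before a nonterminal B, add B -> .γ for every B-production
Closure: [S' -> .S, S -> .bA]


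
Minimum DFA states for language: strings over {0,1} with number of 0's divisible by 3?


Track (count of 0) mod 3: states 0..2, accept at 0
Minimal DFA: 3 states


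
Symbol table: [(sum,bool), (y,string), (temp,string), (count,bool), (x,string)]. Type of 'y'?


Lookup 'y' → type string


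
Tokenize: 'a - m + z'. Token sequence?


Scan left to right, longest-match per lexeme
Tokens: ID(a), OP(-), ID(m), OP(+), ID(z)


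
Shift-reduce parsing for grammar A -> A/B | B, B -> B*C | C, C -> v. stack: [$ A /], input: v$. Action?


no handle ('A/' is not any RHS); shift 'v'
Action: shift


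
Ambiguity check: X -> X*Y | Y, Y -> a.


precedence layered via separate nonterminal Y: deterministic
Unambiguous


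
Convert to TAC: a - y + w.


Break into single-operator statements:
t1 = a - y
t2 = t1 + w


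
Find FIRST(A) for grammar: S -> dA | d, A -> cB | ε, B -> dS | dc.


Per alternative of A: FIRST(cB) = {c}; FIRST(ε) = {ε}
FIRST(A) = {c, ε}


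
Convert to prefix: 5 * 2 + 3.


left-to-right (same/higher precedence on left): tree is (+ (* 5 2) 3)
Prefix: + * 5 2 3


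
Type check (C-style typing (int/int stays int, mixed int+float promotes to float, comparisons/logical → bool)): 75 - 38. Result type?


Operand types: int - int
Rule: mixed int/float promotes to float; int/int stays int
Result type: int


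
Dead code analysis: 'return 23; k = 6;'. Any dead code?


statement follows a return and is unreachable
Dead: 'k = 6'


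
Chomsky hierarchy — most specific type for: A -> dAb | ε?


Single nonterminal LHS, but d^n b^n is not regular
Classification: Type 2 (Context-Free)


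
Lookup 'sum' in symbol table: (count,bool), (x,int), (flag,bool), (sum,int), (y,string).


Lookup 'sum' → type int


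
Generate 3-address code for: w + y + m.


Break into single-operator statements:
t1 = w + y
t2 = t1 + m


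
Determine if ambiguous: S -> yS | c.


right-linear, alternatives start with distinct terminals 'y' vs 'c': unique leftmost derivation
Unambiguous


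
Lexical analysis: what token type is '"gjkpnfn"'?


Pattern: double-quoted sequence
Type: STRING_LITERAL


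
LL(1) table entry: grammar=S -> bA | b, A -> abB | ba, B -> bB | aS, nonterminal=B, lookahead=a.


For [B, a]: 'a' ∈ FIRST(aS)
Entry: B -> aS


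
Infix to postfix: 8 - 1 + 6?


Left to right (same or higher precedence on left)
Postfix: 8 1 - 6 +


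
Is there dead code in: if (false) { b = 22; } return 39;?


condition is constant false, so the whole block is unreachable
Dead: 'if (false) { b = 22; }'


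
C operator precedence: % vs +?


'%' is multiplicative (level 10); '+' is additive (level 9)
Higher level binds tighter
'%' has higher precedence than '+'


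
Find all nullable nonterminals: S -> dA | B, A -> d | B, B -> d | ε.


A nonterminal is nullable iff some alternative derives ε (directly, or every symbol in it is nullable)
Nullable: {A, B, S}


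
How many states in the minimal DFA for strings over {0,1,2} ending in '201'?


Track the longest suffix of input matching a prefix of '201': 4 classes (prefixes of length 0..3)
Minimal DFA: 4 states


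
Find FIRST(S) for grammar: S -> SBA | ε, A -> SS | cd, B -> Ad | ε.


Per alternative of S: FIRST(SBA) = {c, d, ε}; FIRST(ε) = {ε}
FIRST(S) = {c, d, ε}


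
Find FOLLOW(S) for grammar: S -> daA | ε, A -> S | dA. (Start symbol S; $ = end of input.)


$ ∈ FOLLOW(S). For each A -> αBβ: add FIRST(β)\{ε} to FOLLOW(B); if β nullable, add FOLLOW(A).
FOLLOW(S) = {$}


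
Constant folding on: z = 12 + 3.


12 + 3 = 15 at compile time
Optimized: z = 15


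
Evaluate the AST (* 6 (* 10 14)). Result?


Evaluate inner: (* 10 14) = 140
Evaluate root: (* 6 140) = 840
Result: 840


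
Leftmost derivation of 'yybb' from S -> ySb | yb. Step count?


Derivation: S => ySb => yybb
Steps: 2


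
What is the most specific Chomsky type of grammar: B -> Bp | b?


Left-linear: every RHS is a terminal or one nonterminal followed by a terminal
Classification: Type 3 (Regular)


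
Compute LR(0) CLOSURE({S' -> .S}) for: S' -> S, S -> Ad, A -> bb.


Start: S' -> .S
For each item with dot before a nonterminal B, add B -> .γ for every B-production
Closure: [S' -> .S, S -> .Ad, A -> .bb]


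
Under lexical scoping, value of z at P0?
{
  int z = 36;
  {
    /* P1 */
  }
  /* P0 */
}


z declared in the same block as P0
z = 36


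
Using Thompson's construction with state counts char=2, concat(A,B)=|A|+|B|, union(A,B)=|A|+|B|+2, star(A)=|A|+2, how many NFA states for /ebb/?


Syntax tree has 3 char leaf(s), 0 union(s), 0 star(s)
chars contribute 3×2 = 6; each union adds +2; each star adds +2
Total: 6 + 0 + 0 = 6 states


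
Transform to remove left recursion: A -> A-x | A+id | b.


Left-recursive alternatives: A-x, A+id; non-recursive: b
Introduce A': A -> bA', A' -> -xA' | +idA' | ε


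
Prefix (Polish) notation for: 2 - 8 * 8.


'*' binds tighter: tree is (- 2 (* 8 8))
Prefix: - 2 * 8 8


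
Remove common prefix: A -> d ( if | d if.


Common prefix: 'd'
Factored: A -> d A', A' -> ( if | if


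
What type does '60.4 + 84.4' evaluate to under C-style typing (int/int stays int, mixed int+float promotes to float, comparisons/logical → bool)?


Operand types: float + float
Rule: mixed int/float promotes to float; int/int stays int
Result type: float


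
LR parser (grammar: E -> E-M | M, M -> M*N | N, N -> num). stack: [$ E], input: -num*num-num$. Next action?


shift '-' to continue E -> E-M
Action: shift


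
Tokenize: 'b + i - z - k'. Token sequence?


Scan left to right, longest-match per lexeme
Tokens: ID(b), OP(+), ID(i), OP(-), ID(z), OP(-), ID(k)


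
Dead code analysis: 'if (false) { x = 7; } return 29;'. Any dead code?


condition is constant false, so the whole block is unreachable
Dead: 'if (false) { x = 7; }'


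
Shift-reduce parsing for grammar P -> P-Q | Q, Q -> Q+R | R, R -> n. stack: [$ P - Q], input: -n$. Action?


handle 'P-Q' on top; lookahead ∈ FOLLOW(P) = {-, $}
Action: reduce (P -> P-Q)


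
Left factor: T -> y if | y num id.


Common prefix: 'y'
Factored: T -> y T', T' -> if | num id


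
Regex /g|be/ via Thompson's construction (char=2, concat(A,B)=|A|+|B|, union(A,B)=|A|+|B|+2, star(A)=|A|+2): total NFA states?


Syntax tree has 3 char leaf(s), 1 union(s), 0 star(s)
chars contribute 3×2 = 6; each union adds +2; each star adds +2
Total: 6 + 2 + 0 = 8 states


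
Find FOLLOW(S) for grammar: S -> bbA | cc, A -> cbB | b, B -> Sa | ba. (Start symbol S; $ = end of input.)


$ ∈ FOLLOW(S). For each A -> αBβ: add FIRST(β)\{ε} to FOLLOW(B); if β nullable, add FOLLOW(A).
FOLLOW(S) = {$, a}


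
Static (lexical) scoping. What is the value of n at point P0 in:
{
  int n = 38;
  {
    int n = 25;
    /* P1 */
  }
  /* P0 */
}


n declared in the same block as P0
n = 38


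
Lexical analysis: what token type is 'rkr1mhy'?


Pattern: letter/underscore followed by alphanumerics, not a keyword
Type: IDENTIFIER


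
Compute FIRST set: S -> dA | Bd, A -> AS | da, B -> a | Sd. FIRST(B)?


Per alternative of B: FIRST(a) = {a}; FIRST(Sd) = {a, d}
FIRST(B) = {a, d}


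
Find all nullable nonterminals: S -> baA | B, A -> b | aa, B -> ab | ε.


A nonterminal is nullable iff some alternative derives ε (directly, or every symbol in it is nullable)
Nullable: {B, S}


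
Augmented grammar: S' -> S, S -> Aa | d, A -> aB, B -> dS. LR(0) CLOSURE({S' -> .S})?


Start: S' -> .S
For each item with dot before a nonterminal B, add B -> .γ for every B-production
Closure: [S' -> .S, S -> .Aa, S -> .d, A -> .aB]


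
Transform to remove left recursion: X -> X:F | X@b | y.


Left-recursive alternatives: X:F, X@b; non-recursive: y
Introduce X': X -> yX', X' -> :FX' | @bX' | ε


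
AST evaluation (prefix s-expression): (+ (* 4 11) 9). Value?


Evaluate inner: (* 4 11) = 44
Evaluate root: (+ 44 9) = 53
Result: 53


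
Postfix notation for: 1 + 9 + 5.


Left to right (same or higher precedence on left)
Postfix: 1 9 + 5 +


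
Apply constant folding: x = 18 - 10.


18 - 10 = 8 at compile time
Optimized: x = 8


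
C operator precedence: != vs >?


'>' is relational (level 7); '!=' is equality (level 6)
Higher level binds tighter
'>' has higher precedence than '!='


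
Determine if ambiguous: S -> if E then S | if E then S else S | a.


dangling else: 'if E then if E then a else a' parses two ways
Ambiguous


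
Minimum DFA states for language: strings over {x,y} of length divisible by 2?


Track length mod 2: states 0..1, accept at 0
Minimal DFA: 2 states


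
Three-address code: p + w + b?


Break into single-operator statements:
t1 = p + w
t2 = t1 + b


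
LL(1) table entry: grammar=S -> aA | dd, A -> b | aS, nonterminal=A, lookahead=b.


For [A, b]: 'b' ∈ FIRST(b)
Entry: A -> b


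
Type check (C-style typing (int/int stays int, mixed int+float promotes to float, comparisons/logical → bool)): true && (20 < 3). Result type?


Operand types: bool && bool
Rule: logical operators take bool operands and yield bool
Result type: bool


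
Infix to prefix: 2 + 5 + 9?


left-to-right (same/higher precedence on left): tree is (+ (+ 2 5) 9)
Prefix: + + 2 5 9


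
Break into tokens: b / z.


Scan left to right, longest-match per lexeme
Tokens: ID(b), OP(/), ID(z)


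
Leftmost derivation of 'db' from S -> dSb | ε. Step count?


Derivation: S => dSb => db
Steps: 2


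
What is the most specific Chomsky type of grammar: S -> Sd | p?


Left-linear: every RHS is a terminal or one nonterminal followed by a terminal
Classification: Type 3 (Regular)


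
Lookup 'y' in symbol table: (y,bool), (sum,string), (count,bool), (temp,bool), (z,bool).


Lookup 'y' → type bool


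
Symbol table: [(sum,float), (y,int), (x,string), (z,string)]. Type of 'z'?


Lookup 'z' → type string


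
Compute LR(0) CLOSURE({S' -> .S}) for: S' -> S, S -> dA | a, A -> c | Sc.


Start: S' -> .S
For each item with dot before a nonterminal B, add B -> .γ for every B-production
Closure: [S' -> .S, S -> .dA, S -> .a]


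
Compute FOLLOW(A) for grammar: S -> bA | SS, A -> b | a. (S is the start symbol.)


$ ∈ FOLLOW(S). For each A -> αBβ: add FIRST(β)\{ε} to FOLLOW(B); if β nullable, add FOLLOW(A).
FOLLOW(A) = {$, b}


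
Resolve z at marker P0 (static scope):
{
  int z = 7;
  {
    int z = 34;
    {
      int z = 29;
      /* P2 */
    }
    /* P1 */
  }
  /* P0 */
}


z declared in the same block as P0
z = 7


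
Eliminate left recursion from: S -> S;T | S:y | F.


Left-recursive alternatives: S;T, S:y; non-recursive: F
Introduce S': S -> FS', S' -> ;TS' | :yS' | ε


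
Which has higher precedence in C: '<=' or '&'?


'<=' is relational (level 7); '&' is bitwise AND (level 5)
Higher level binds tighter
'<=' has higher precedence than '&'


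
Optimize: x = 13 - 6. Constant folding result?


13 - 6 = 7 at compile time
Optimized: x = 7


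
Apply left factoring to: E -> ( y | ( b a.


Common prefix: '('
Factored: E -> ( E', E' -> y | b a


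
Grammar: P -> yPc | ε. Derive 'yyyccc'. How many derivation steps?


Derivation: P => yPc => yyPcc => yyyPccc => yyyccc
Steps: 4


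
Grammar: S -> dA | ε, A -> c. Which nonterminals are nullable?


A nonterminal is nullable iff some alternative derives ε (directly, or every symbol in it is nullable)
Nullable: {S}


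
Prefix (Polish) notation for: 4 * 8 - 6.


left-to-right (same/higher precedence on left): tree is (- (* 4 8) 6)
Prefix: - * 4 8 6


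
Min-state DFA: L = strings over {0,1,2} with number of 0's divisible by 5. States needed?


Track (count of 0) mod 5: states 0..4, accept at 0
Minimal DFA: 5 states


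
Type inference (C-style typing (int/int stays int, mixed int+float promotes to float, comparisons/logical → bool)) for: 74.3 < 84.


Operand types: float < int
Rule: comparison yields bool
Result type: bool


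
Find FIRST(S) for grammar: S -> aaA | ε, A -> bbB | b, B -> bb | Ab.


Per alternative of S: FIRST(aaA) = {a}; FIRST(ε) = {ε}
FIRST(S) = {a, ε}


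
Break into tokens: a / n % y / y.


Scan left to right, longest-match per lexeme
Tokens: ID(a), OP(/), ID(n), OP(%), ID(y), OP(/), ID(y)


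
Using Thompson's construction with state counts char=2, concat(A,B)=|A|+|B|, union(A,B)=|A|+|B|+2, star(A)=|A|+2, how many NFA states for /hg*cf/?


Syntax tree has 4 char leaf(s), 0 union(s), 1 star(s)
chars contribute 4×2 = 8; each union adds +2; each star adds +2
Total: 8 + 0 + 2 = 10 states


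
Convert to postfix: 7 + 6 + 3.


Left to right (same or higher precedence on left)
Postfix: 7 6 + 3 +


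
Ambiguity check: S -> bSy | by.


balanced b^n…y^n: each string has a unique parse
Unambiguous


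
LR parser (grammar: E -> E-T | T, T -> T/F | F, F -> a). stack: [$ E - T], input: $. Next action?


handle 'E-T' on top; lookahead ∈ FOLLOW(E) = {-, $}
Action: reduce (E -> E-T)


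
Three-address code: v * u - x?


Break into single-operator statements:
t1 = v * u
t2 = t1 - x


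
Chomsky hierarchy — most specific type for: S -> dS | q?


Right-linear: every RHS is a terminal or a terminal followed by one nonterminal
Classification: Type 3 (Regular)


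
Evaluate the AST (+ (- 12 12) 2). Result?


Evaluate inner: (- 12 12) = 0
Evaluate root: (+ 0 2) = 2
Result: 2


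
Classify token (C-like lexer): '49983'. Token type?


Pattern: digits only
Type: INTEGER_LITERAL


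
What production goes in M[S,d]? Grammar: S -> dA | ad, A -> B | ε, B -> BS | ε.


For [S, d]: 'd' ∈ FIRST(dA)
Entry: S -> dA


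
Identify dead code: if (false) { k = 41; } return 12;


condition is constant false, so the whole block is unreachable
Dead: 'if (false) { k = 41; }'


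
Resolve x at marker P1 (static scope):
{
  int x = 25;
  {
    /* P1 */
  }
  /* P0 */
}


P1's block does not declare x; resolves to the enclosing declaration at depth 0
x = 25


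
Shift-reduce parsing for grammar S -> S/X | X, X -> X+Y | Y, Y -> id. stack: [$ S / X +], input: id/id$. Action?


no handle; shift 'id'
Action: shift


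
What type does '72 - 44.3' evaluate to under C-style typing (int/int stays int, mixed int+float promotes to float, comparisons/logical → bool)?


Operand types: int - float
Rule: mixed int/float promotes to float; int/int stays int
Result type: float


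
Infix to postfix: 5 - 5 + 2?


Left to right (same or higher precedence on left)
Postfix: 5 5 - 2 +


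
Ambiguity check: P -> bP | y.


right-linear, alternatives start with distinct terminals 'b' vs 'y': unique leftmost derivation
Unambiguous


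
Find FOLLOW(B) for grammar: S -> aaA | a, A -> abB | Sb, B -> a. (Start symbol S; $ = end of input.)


$ ∈ FOLLOW(S). For each A -> αBβ: add FIRST(β)\{ε} to FOLLOW(B); if β nullable, add FOLLOW(A).
FOLLOW(B) = {$, b}


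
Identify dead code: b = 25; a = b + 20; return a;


b is read by a's definition; a is returned
No dead code


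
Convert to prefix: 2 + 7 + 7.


left-to-right (same/higher precedence on left): tree is (+ (+ 2 7) 7)
Prefix: + + 2 7 7


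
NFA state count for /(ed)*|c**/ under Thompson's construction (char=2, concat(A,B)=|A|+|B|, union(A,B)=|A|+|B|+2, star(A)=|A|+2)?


Syntax tree has 3 char leaf(s), 1 union(s), 3 star(s)
chars contribute 3×2 = 6; each union adds +2; each star adds +2
Total: 6 + 2 + 6 = 14 states


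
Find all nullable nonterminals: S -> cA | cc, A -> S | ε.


A nonterminal is nullable iff some alternative derives ε (directly, or every symbol in it is nullable)
Nullable: {A}


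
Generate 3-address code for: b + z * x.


Break into single-operator statements:
t1 = z * x
t2 = b + t1


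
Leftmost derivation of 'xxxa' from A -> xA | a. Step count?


Derivation: A => xA => xxA => xxxA => xxxa
Steps: 4


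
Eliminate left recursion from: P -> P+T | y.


Left-recursive alternatives: P+T; non-recursive: y
Introduce P': P -> yP', P' -> +TP' | ε


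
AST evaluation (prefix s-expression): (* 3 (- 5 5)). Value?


Evaluate inner: (- 5 5) = 0
Evaluate root: (* 3 0) = 0
Result: 0


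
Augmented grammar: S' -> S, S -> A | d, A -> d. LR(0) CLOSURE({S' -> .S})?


Start: S' -> .S
For each item with dot before a nonterminal B, add B -> .γ for every B-production
Closure: [S' -> .S, S -> .A, S -> .d, A -> .d]


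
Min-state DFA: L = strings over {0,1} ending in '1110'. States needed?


Track the longest suffix of input matching a prefix of '1110': 5 classes (prefixes of length 0..4)
Minimal DFA: 5 states


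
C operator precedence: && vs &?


'&' is bitwise AND (level 5); '&&' is logical AND (level 2)
Higher level binds tighter
'&' has higher precedence than '&&'


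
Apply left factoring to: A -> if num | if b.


Common prefix: 'if'
Factored: A -> if A', A' -> num | b


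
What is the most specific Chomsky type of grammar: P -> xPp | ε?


Single nonterminal LHS, but x^n p^n is not regular
Classification: Type 2 (Context-Free)


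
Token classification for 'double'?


Pattern: reserved word
Type: KEYWORD


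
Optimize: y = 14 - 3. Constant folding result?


14 - 3 = 11 at compile time
Optimized: y = 11


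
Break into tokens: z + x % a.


Scan left to right, longest-match per lexeme
Tokens: ID(z), OP(+), ID(x), OP(%), ID(a)


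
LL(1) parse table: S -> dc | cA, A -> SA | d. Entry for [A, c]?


For [A, c]: 'c' ∈ FIRST(SA)
Entry: A -> SA


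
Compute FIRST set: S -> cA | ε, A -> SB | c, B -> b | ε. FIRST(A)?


Per alternative of A: FIRST(SB) = {b, c, ε}; FIRST(c) = {c}
FIRST(A) = {b, c, ε}


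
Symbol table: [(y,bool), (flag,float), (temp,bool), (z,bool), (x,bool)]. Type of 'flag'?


Lookup 'flag' → type float


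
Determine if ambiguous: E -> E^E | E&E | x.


'x^x&x' has two parse trees (no precedence encoded between ^ and &)
Ambiguous


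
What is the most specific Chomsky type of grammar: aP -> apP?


LHS has context (more than one symbol) and |LHS| ≤ |RHS|
Classification: Type 1 (Context-Sensitive)


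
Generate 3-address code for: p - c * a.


Break into single-operator statements:
t1 = c * a
t2 = p - t1


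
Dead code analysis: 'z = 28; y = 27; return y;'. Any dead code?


z is assigned but never read
Dead: 'z = 28'


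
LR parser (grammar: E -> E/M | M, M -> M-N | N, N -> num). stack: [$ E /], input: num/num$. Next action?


no handle ('E/' is not any RHS); shift 'num'
Action: shift


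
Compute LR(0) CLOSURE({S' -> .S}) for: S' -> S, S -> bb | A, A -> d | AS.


Start: S' -> .S
For each item with dot before a nonterminal B, add B -> .γ for every B-production
Closure: [S' -> .S, S -> .bb, S -> .A, A -> .d, A -> .AS]


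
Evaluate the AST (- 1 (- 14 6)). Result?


Evaluate inner: (- 14 6) = 8
Evaluate root: (- 1 8) = -7
Result: -7


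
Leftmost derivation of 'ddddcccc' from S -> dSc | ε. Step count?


Derivation: S => dSc => ddScc => dddSccc => ddddScccc => ddddcccc
Steps: 5


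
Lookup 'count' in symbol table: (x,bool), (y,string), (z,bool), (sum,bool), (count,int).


Lookup 'count' → type int


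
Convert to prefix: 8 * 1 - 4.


left-to-right (same/higher precedence on left): tree is (- (* 8 1) 4)
Prefix: - * 8 1 4


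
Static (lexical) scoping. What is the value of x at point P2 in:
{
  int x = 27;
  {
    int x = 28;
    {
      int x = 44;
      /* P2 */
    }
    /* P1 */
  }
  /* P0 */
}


x declared in the same block as P2
x = 44


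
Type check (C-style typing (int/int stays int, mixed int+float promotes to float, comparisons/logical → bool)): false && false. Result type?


Operand types: bool && bool
Rule: logical operators take bool operands and yield bool
Result type: bool


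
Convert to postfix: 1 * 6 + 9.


Left to right (same or higher precedence on left)
Postfix: 1 6 * 9 +


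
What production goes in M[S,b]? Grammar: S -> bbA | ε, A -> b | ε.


For [S, b]: 'b' ∈ FIRST(bbA)
Entry: S -> bbA


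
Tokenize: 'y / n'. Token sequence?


Scan left to right, longest-match per lexeme
Tokens: ID(y), OP(/), ID(n)


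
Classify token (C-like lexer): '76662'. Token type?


Pattern: digits only
Type: INTEGER_LITERAL


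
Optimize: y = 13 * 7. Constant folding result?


13 * 7 = 91 at compile time
Optimized: y = 91


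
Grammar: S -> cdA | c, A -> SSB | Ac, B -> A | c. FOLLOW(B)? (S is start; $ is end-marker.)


$ ∈ FOLLOW(S). For each A -> αBβ: add FIRST(β)\{ε} to FOLLOW(B); if β nullable, add FOLLOW(A).
FOLLOW(B) = {$, c}


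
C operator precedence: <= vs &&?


'<=' is relational (level 7); '&&' is logical AND (level 2)
Higher level binds tighter
'<=' has higher precedence than '&&'


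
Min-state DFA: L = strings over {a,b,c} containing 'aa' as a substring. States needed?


KMP-style automaton: 2 progress states + 1 absorbing accept = 3
Minimal DFA: 3 states


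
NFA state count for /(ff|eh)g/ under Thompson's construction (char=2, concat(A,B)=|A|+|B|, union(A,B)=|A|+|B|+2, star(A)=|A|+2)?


Syntax tree has 5 char leaf(s), 1 union(s), 0 star(s)
chars contribute 5×2 = 10; each union adds +2; each star adds +2
Total: 10 + 2 + 0 = 12 states


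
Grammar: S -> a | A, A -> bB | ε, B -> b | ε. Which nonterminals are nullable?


A nonterminal is nullable iff some alternative derives ε (directly, or every symbol in it is nullable)
Nullable: {A, B, S}


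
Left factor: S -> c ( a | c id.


Common prefix: 'c'
Factored: S -> c S', S' -> ( a | id


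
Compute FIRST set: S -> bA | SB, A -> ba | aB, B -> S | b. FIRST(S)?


Per alternative of S: FIRST(bA) = {b}; FIRST(SB) = {b}
FIRST(S) = {b}


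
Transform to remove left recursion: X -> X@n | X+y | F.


Left-recursive alternatives: X@n, X+y; non-recursive: F
Introduce X': X -> FX', X' -> @nX' | +yX' | ε


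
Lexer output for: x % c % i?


Scan left to right, longest-match per lexeme
Tokens: ID(x), OP(%), ID(c), OP(%), ID(i)


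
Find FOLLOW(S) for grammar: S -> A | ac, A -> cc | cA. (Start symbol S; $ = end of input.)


$ ∈ FOLLOW(S). For each A -> αBβ: add FIRST(β)\{ε} to FOLLOW(B); if β nullable, add FOLLOW(A).
FOLLOW(S) = {$}
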